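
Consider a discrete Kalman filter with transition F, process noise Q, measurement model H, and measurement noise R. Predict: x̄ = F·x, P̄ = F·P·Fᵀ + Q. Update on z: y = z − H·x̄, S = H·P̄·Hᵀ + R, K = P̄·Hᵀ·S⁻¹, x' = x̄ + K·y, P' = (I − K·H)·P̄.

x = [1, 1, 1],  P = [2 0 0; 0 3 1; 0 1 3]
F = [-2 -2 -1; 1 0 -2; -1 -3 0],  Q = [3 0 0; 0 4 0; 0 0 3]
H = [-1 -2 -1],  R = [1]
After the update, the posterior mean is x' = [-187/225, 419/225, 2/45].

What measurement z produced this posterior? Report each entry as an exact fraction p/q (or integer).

x̄ = F·x = [-5, -1, -4]
P̄ = F·P·Fᵀ + Q = [30 6 25; 6 18 4; 25 4 32]
S = H·P̄·Hᵀ + R = [225]
K = P̄·Hᵀ·S⁻¹ = [-67/225; -46/225; -13/45]
x' − x̄ = [938/225, 644/225, 182/45] = K·y
y = (KᵀK)⁻¹·Kᵀ·(x' − x̄) = [-14]
z = y + H·x̄ = [-14] + [11] = [-3]

z = [-3]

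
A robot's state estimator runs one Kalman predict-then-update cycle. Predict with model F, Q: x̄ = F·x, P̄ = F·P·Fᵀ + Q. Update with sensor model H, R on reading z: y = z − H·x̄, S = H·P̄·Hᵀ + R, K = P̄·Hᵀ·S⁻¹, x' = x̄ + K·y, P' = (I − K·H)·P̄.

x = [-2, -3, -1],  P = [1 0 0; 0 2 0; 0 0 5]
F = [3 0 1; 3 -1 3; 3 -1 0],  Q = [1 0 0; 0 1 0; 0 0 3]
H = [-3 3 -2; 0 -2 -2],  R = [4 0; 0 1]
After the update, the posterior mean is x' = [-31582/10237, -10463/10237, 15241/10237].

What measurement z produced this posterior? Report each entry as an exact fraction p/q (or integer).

z = [3, -1]

x̄ = F·x = [-7, -6, -3]
P̄ = F·P·Fᵀ + Q = [15 24 9; 24 57 11; 9 11 14]
S = H·P̄·Hᵀ + R = [252 -110; -110 373]
K = P̄·Hᵀ·S⁻¹ = [-3903/81896 -7821/40948; 13761/81896 -12901/40948; -6853/40948 -3755/20474]
x' − x̄ = [40077/10237, 50959/10237, 45952/10237] = K·y
y = (KᵀK)⁻¹·Kᵀ·(x' − x̄) = [-6, -19]
z = y + H·x̄ = [-6, -19] + [9, 18] = [3, -1]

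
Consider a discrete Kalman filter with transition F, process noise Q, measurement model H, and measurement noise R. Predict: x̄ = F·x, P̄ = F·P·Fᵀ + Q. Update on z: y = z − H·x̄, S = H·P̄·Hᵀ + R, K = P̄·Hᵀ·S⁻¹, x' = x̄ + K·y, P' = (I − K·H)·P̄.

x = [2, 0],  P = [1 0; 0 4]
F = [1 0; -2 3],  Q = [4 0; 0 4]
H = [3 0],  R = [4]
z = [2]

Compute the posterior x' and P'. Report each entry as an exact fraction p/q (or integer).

x̄ = F·x = [2, -4]
P̄ = F·P·Fᵀ + Q = [5 -2; -2 44]
y = z − H·x̄ = [-4]
S = H·P̄·Hᵀ + R = [49]
K = P̄·Hᵀ·S⁻¹ = [15/49; -6/49]
x' = x̄ + K·y = [38/49, -172/49]
P' = (I − K·H)·P̄ = [20/49 -8/49; -8/49 2120/49]

x' = [38/49, -172/49]
P' = [20/49 -8/49; -8/49 2120/49]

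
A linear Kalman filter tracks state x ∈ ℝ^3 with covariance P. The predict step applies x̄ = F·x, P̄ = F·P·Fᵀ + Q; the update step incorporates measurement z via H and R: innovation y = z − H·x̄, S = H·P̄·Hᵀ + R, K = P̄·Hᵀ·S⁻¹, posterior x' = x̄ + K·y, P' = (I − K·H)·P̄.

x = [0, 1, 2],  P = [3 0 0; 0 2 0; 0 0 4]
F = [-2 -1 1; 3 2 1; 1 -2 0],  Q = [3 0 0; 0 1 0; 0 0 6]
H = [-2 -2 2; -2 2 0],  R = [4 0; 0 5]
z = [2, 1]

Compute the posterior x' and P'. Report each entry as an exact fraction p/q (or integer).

x' = [-677/16661, 7576/16661, 20576/16661]
P' = [41316/16661 32141/16661 68996/16661; 32141/16661 43511/16661 71111/16661; 68996/16661 71111/16661 147373/16661]

x̄ = F·x = [1, 4, -2]
P̄ = F·P·Fᵀ + Q = [21 -18 -2; -18 40 1; -2 1 17]
y = z − H·x̄ = [16, -5]
S = H·P̄·Hᵀ + R = [180 -64; -64 393]
K = P̄·Hᵀ·S⁻¹ = [-4461/33322 -3670/16661; -4541/33322 4548/16661; 3633/16661 846/16661]
x' = x̄ + K·y = [-677/16661, 7576/16661, 20576/16661]
P' = (I − K·H)·P̄ = [41316/16661 32141/16661 68996/16661; 32141/16661 43511/16661 71111/16661; 68996/16661 71111/16661 147373/16661]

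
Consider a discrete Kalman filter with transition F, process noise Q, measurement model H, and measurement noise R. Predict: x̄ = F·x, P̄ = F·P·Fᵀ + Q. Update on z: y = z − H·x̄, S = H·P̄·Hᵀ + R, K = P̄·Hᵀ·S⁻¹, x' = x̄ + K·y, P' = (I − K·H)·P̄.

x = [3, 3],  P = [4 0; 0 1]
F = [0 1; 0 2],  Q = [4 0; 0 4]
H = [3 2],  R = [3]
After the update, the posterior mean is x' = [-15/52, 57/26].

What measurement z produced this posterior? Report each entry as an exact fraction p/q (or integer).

x̄ = F·x = [3, 6]
P̄ = F·P·Fᵀ + Q = [5 2; 2 8]
S = H·P̄·Hᵀ + R = [104]
K = P̄·Hᵀ·S⁻¹ = [19/104; 11/52]
x' − x̄ = [-171/52, -99/26] = K·y
y = (KᵀK)⁻¹·Kᵀ·(x' − x̄) = [-18]
z = y + H·x̄ = [-18] + [21] = [3]

z = [3]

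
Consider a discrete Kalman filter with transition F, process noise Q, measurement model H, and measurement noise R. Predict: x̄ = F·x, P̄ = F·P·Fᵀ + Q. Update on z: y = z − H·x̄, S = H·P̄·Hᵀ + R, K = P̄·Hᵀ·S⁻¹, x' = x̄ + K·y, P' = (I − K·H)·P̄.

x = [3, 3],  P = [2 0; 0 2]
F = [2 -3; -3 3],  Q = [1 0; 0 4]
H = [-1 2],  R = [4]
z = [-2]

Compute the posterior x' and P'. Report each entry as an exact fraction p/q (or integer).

x' = [-498/311, -550/311]
P' = [828/311 240/311; 240/311 340/311]

x̄ = F·x = [-3, 0]
P̄ = F·P·Fᵀ + Q = [27 -30; -30 40]
y = z − H·x̄ = [-5]
S = H·P̄·Hᵀ + R = [311]
K = P̄·Hᵀ·S⁻¹ = [-87/311; 110/311]
x' = x̄ + K·y = [-498/311, -550/311]
P' = (I − K·H)·P̄ = [828/311 240/311; 240/311 340/311]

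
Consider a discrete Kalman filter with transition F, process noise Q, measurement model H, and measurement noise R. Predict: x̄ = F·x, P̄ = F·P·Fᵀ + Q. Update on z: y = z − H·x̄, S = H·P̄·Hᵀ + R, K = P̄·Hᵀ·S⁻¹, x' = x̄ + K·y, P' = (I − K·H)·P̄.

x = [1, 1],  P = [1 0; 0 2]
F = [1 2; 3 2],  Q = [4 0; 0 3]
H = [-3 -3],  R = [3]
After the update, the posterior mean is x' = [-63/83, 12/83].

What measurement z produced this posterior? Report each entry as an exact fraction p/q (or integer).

x̄ = F·x = [3, 5]
P̄ = F·P·Fᵀ + Q = [13 11; 11 20]
S = H·P̄·Hᵀ + R = [498]
K = P̄·Hᵀ·S⁻¹ = [-12/83; -31/166]
x' − x̄ = [-312/83, -403/83] = K·y
y = (KᵀK)⁻¹·Kᵀ·(x' − x̄) = [26]
z = y + H·x̄ = [26] + [-24] = [2]

z = [2]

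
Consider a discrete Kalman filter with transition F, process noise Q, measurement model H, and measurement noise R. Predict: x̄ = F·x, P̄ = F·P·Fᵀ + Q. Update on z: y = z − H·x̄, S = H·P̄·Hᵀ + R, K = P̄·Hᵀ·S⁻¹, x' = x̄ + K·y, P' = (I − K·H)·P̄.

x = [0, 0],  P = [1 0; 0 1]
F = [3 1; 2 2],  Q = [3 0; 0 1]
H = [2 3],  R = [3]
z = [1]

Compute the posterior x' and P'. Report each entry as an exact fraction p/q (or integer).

x̄ = F·x = [0, 0]
P̄ = F·P·Fᵀ + Q = [13 8; 8 9]
y = z − H·x̄ = [1]
S = H·P̄·Hᵀ + R = [232]
K = P̄·Hᵀ·S⁻¹ = [25/116; 43/232]
x' = x̄ + K·y = [25/116, 43/232]
P' = (I − K·H)·P̄ = [129/58 -147/116; -147/116 239/232]

x' = [25/116, 43/232]
P' = [129/58 -147/116; -147/116 239/232]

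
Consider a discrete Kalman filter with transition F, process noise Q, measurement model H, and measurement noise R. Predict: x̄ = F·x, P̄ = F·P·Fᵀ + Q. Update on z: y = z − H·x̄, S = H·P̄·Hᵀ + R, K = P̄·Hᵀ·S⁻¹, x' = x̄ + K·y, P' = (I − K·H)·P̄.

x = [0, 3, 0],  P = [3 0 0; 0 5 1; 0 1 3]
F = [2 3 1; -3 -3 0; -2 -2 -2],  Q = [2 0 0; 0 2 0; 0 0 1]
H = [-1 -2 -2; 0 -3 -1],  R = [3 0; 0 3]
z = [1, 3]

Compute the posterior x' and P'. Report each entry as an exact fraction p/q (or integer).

x' = [14283/8537, -8293/8537, -2427/8537]
P' = [53646/8537 9570/8537 -35781/8537; 9570/8537 7734/8537 -14160/8537; -35781/8537 -14160/8537 77223/17074]

x̄ = F·x = [9, -9, -6]
P̄ = F·P·Fᵀ + Q = [68 -66 -56; -66 74 54; -56 54 53]
y = z − H·x̄ = [-20, -30]
S = H·P̄·Hᵀ + R = [523 728; 728 1046]
K = P̄·Hᵀ·S⁻¹ = [-408/8537 2357/8537; 1094/8537 -3014/8537; -4374/8537 2579/17074]
x' = x̄ + K·y = [14283/8537, -8293/8537, -2427/8537]
P' = (I − K·H)·P̄ = [53646/8537 9570/8537 -35781/8537; 9570/8537 7734/8537 -14160/8537; -35781/8537 -14160/8537 77223/17074]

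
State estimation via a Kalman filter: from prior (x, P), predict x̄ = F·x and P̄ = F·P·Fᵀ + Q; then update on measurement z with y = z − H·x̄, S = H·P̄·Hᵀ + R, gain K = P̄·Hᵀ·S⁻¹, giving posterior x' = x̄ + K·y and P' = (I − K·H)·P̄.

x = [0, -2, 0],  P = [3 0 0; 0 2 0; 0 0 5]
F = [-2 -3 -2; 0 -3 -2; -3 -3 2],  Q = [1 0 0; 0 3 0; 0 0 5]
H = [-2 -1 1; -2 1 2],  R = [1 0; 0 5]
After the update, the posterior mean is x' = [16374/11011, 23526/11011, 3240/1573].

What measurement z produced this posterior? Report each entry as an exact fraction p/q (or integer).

z = [-3, 3]

x̄ = F·x = [6, 6, 6]
P̄ = F·P·Fᵀ + Q = [51 38 16; 38 41 -2; 16 -2 70]
S = H·P̄·Hᵀ + R = [408 209; 209 242]
K = P̄·Hᵀ·S⁻¹ = [-424/1001 2572/11011; -1877/5005 8959/55055; -162/715 4984/7865]
x' − x̄ = [-49692/11011, -42540/11011, -6198/1573] = K·y
y = (KᵀK)⁻¹·Kᵀ·(x' − x̄) = [9, -3]
z = y + H·x̄ = [9, -3] + [-12, 6] = [-3, 3]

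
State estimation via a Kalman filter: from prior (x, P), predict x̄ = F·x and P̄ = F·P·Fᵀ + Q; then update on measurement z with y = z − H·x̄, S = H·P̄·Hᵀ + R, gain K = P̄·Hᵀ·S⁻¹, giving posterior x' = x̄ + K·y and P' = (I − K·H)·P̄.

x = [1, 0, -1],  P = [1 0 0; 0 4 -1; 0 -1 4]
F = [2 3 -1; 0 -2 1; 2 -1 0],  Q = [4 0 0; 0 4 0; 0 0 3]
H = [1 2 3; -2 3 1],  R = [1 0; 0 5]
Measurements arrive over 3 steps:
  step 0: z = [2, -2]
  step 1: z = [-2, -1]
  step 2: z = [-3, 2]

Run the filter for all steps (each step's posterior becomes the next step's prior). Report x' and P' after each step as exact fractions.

step 0: x̄ = F·x = [3, -1, 2]
step 0: P̄ = F·P·Fᵀ + Q = [54 -33 -9; -33 28 9; -9 9 11]
step 0: y = z − H·x̄ = [-5, 5]
step 0: S = H·P̄·Hᵀ + R = [188 270; 270 970]
step 0: K = P̄·Hᵀ·S⁻¹ = [2049/10946 -15039/54730; 557/10946 4098/27365; 1281/5473 -203/27365]
step 0: x' = x̄ + K·y = [3777/5473, -5535/10946, 4338/5473]
step 0: P' = (I − K·H)·P̄ = [106551/54730 72861/54730 -40338/27365; 72861/54730 45013/27365 -41688/27365; -40338/27365 -41688/27365 43373/27365]
step 1: x̄ = F·x = [-10173/10946, 9873/5473, 20643/10946]
step 1: P̄ = F·P·Fᵀ + Q = [1619698/27365 -748289/27365 262773/27365; -748289/27365 499637/27365 -94684/27365; 262773/27365 -94684/27365 194488/27365]
step 1: y = z − H·x̄ = [-56570/5473, -111173/10946]
step 1: S = H·P̄·Hᵀ + R = [2843277/27365 -253042/5473; -253042/5473 3733422/5473]
step 1: K = P̄·Hᵀ·S⁻¹ = [190163543/940526369 -250191498/940526369; 55780416/940526369 299870471/1881052738; 209822813/940526369 -16770526/940526369]
step 1: x' = x̄ + K·y = [-597211511/1881052738, -1610857855/3762105476, -449413035/1881052738]
step 1: P' = (I − K·H)·P̄ = [1595973121/940526369 1032682262/940526369 -1157058034/940526369; 1032682262/940526369 2692006843/1881052738 -1222969563/940526369; -1157058034/940526369 -1222969563/940526369 1270939991/940526369]
step 2: x̄ = F·x = [-6322593539/3762105476, 580722410/940526369, -777988189/3762105476]
step 2: P̄ = F·P·Fᵀ + Q = [95778410805/1881052738 -21906653451/940526369 15135515545/1881052738; -21906653451/940526369 15308937405/940526369 -2529868710/940526369; 15135515545/1881052738 -2529868710/940526369 12841491929/1881052738]
step 2: y = z − H·x̄ = [-3637768801/1881052738, -11311656857/3762105476]
step 2: S = H·P̄·Hᵀ + R = [95273703383/940526369 -28423239703/940526369; -28423239703/940526369 1115780468253/1881052738]
step 2: K = P̄·Hᵀ·S⁻¹ = [3209337136427/15901244195807 -4223892747695/15901244195807; 943099869213/15901244195807 2533755486792/15901244195807; 24841390259475/111308709370649 -1987391353543/111308709370649]
step 2: x' = x̄ + K·y = [-20230036598087/15901244195807, 751868456395/31802488391614, -65083406797635/111308709370649]
step 2: P' = (I − K·H)·P̄ = [26972297809961/15901244195807 17462622331125/15901244195807 -19562735111928/15901244195807; 17462622331125/15901244195807 22757369821506/15901244195807 -20678087368308/15901244195807; -19562735111928/15901244195807 -20678087368308/15901244195807 150424586399761/111308709370649]

step 0: x' = [3777/5473, -5535/10946, 4338/5473], P' = [106551/54730 72861/54730 -40338/27365; 72861/54730 45013/27365 -41688/27365; -40338/27365 -41688/27365 43373/27365]
step 1: x' = [-597211511/1881052738, -1610857855/3762105476, -449413035/1881052738], P' = [1595973121/940526369 1032682262/940526369 -1157058034/940526369; 1032682262/940526369 2692006843/1881052738 -1222969563/940526369; -1157058034/940526369 -1222969563/940526369 1270939991/940526369]
step 2: x' = [-20230036598087/15901244195807, 751868456395/31802488391614, -65083406797635/111308709370649], P' = [26972297809961/15901244195807 17462622331125/15901244195807 -19562735111928/15901244195807; 17462622331125/15901244195807 22757369821506/15901244195807 -20678087368308/15901244195807; -19562735111928/15901244195807 -20678087368308/15901244195807 150424586399761/111308709370649]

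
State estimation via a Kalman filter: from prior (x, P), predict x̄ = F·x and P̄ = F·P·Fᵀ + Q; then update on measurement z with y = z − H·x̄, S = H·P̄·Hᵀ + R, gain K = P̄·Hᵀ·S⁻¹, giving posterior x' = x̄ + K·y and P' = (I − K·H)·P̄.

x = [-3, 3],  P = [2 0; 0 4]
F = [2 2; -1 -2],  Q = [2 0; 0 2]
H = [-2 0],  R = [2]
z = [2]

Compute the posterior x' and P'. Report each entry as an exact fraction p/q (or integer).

x' = [-52/53, -119/53]
P' = [26/53 -20/53; -20/53 260/53]

x̄ = F·x = [0, -3]
P̄ = F·P·Fᵀ + Q = [26 -20; -20 20]
y = z − H·x̄ = [2]
S = H·P̄·Hᵀ + R = [106]
K = P̄·Hᵀ·S⁻¹ = [-26/53; 20/53]
x' = x̄ + K·y = [-52/53, -119/53]
P' = (I − K·H)·P̄ = [26/53 -20/53; -20/53 260/53]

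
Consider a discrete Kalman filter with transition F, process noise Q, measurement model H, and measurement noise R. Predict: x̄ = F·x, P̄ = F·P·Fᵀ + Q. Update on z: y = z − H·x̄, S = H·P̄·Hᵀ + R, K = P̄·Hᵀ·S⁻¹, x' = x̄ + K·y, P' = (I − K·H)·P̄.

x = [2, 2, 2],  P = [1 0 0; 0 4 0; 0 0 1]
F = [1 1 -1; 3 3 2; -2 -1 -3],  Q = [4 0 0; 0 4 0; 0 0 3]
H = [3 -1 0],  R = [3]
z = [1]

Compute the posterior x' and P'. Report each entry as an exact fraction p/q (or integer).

x̄ = F·x = [2, 16, -12]
P̄ = F·P·Fᵀ + Q = [10 13 -3; 13 53 -24; -3 -24 20]
y = z − H·x̄ = [11]
S = H·P̄·Hᵀ + R = [68]
K = P̄·Hᵀ·S⁻¹ = [1/4; -7/34; 15/68]
x' = x̄ + K·y = [19/4, 467/34, -651/68]
P' = (I − K·H)·P̄ = [23/4 33/2 -27/4; 33/2 852/17 -711/34; -27/4 -711/34 1135/68]

x' = [19/4, 467/34, -651/68]
P' = [23/4 33/2 -27/4; 33/2 852/17 -711/34; -27/4 -711/34 1135/68]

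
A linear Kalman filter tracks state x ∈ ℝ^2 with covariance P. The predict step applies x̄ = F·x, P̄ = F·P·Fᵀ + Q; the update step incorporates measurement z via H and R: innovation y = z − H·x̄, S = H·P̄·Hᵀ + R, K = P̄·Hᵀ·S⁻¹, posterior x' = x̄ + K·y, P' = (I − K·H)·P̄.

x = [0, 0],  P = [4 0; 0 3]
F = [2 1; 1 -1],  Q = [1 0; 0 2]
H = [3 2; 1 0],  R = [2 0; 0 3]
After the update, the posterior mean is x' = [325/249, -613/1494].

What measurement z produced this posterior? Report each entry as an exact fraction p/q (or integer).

x̄ = F·x = [0, 0]
P̄ = F·P·Fᵀ + Q = [20 5; 5 9]
S = H·P̄·Hᵀ + R = [278 70; 70 23]
K = P̄·Hᵀ·S⁻¹ = [35/249 110/249; 409/1494 -460/747]
x' − x̄ = [325/249, -613/1494] = K·y
y = (KᵀK)⁻¹·Kᵀ·(x' − x̄) = [3, 2]
z = y + H·x̄ = [3, 2] + [0, 0] = [3, 2]

z = [3, 2]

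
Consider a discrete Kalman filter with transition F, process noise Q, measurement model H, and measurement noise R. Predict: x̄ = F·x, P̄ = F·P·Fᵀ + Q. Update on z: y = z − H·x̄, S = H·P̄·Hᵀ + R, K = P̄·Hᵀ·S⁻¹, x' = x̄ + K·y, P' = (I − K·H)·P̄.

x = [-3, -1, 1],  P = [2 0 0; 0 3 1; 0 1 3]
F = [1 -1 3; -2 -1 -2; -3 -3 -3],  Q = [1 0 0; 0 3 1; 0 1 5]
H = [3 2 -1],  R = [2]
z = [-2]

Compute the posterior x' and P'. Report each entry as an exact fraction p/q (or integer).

x̄ = F·x = [1, 5, 9]
P̄ = F·P·Fᵀ + Q = [27 -20 -30; -20 30 49; -30 49 95]
y = z − H·x̄ = [-6]
S = H·P̄·Hᵀ + R = [204]
K = P̄·Hᵀ·S⁻¹ = [71/204; -49/204; -29/68]
x' = x̄ + K·y = [-37/34, 219/34, 393/34]
P' = (I − K·H)·P̄ = [467/204 -601/204 19/68; -601/204 3719/204 1911/68; 19/68 1911/68 3937/68]

x' = [-37/34, 219/34, 393/34]
P' = [467/204 -601/204 19/68; -601/204 3719/204 1911/68; 19/68 1911/68 3937/68]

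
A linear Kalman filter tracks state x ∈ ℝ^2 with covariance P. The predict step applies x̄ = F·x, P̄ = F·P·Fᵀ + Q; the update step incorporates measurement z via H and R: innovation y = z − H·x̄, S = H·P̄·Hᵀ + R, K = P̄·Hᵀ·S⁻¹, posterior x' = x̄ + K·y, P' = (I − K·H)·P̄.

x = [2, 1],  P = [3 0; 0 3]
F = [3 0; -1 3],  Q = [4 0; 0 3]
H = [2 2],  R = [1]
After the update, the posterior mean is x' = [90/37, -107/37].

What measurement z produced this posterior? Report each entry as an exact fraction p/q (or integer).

x̄ = F·x = [6, 1]
P̄ = F·P·Fᵀ + Q = [31 -9; -9 33]
S = H·P̄·Hᵀ + R = [185]
K = P̄·Hᵀ·S⁻¹ = [44/185; 48/185]
x' − x̄ = [-132/37, -144/37] = K·y
y = (KᵀK)⁻¹·Kᵀ·(x' − x̄) = [-15]
z = y + H·x̄ = [-15] + [14] = [-1]

z = [-1]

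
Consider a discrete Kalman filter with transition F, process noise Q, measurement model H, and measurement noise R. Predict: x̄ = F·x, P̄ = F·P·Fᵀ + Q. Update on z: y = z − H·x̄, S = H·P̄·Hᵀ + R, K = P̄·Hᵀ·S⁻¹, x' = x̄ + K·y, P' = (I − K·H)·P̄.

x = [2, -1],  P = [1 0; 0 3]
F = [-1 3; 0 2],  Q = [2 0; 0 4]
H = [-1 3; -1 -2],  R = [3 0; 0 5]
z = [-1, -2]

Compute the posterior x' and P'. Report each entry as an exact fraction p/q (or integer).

x' = [467/527, 8/51]
P' = [1038/527 6/17; 6/17 16/51]

x̄ = F·x = [-5, -2]
P̄ = F·P·Fᵀ + Q = [30 18; 18 16]
y = z − H·x̄ = [0, -11]
S = H·P̄·Hᵀ + R = [69 -84; -84 171]
K = P̄·Hᵀ·S⁻¹ = [-160/527 -282/527; 10/51 -10/51]
x' = x̄ + K·y = [467/527, 8/51]
P' = (I − K·H)·P̄ = [1038/527 6/17; 6/17 16/51]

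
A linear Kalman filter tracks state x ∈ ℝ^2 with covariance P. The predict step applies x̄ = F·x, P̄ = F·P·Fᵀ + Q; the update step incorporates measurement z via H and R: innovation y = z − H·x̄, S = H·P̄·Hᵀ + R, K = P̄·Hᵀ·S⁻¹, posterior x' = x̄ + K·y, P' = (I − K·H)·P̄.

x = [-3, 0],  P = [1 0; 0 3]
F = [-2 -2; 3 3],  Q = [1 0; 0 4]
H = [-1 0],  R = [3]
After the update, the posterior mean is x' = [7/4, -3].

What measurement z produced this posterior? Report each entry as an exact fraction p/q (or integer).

x̄ = F·x = [6, -9]
P̄ = F·P·Fᵀ + Q = [17 -24; -24 40]
S = H·P̄·Hᵀ + R = [20]
K = P̄·Hᵀ·S⁻¹ = [-17/20; 6/5]
x' − x̄ = [-17/4, 6] = K·y
y = (KᵀK)⁻¹·Kᵀ·(x' − x̄) = [5]
z = y + H·x̄ = [5] + [-6] = [-1]

z = [-1]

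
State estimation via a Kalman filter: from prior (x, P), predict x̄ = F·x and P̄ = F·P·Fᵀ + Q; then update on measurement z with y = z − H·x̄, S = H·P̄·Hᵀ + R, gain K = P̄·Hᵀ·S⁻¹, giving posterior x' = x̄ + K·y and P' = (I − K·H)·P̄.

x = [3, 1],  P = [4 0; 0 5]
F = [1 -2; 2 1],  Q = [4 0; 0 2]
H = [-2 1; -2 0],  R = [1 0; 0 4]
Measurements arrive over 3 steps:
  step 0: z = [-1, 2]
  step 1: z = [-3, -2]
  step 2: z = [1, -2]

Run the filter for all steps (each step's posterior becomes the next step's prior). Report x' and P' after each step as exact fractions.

step 0: x' = [-44/203, -437/406], P' = [167/203 639/406; 639/406 3223/812]
step 1: x' = [203957/191119, -164969/191119], P' = [95116/191119 157896/191119; 157896/191119 429731/191119]
step 2: x' = [6768525/7016987, 19971030/7016987], P' = [3423353/7016987 11175021/14033974; 11175021/14033974 60556417/28067948]

step 0: x̄ = F·x = [1, 7]
step 0: P̄ = F·P·Fᵀ + Q = [28 -2; -2 23]
step 0: y = z − H·x̄ = [-6, 4]
step 0: S = H·P̄·Hᵀ + R = [144 116; 116 116]
step 0: K = P̄·Hᵀ·S⁻¹ = [-1/14 -167/406; 23/28 -639/812]
step 0: x' = x̄ + K·y = [-44/203, -437/406]
step 0: P' = (I − K·H)·P̄ = [167/203 639/406; 639/406 3223/812]
step 1: x̄ = F·x = [393/203, -613/406]
step 1: P̄ = F·P·Fᵀ + Q = [2924/203 -2236/203; -2236/203 12631/812]
step 1: y = z − H·x̄ = [967/406, 380/203]
step 1: S = H·P̄·Hᵀ + R = [96003/812 16168/203; 16168/203 12508/203]
step 1: K = P̄·Hᵀ·S⁻¹ = [-32336/191119 -47558/191119; 113939/191119 -78948/191119]
step 1: x' = x̄ + K·y = [203957/191119, -164969/191119]
step 1: P' = (I − K·H)·P̄ = [95116/191119 157896/191119; 157896/191119 429731/191119]
step 2: x̄ = F·x = [533895/191119, 242945/191119]
step 2: P̄ = F·P·Fᵀ + Q = [1946932/191119 -1142918/191119; -1142918/191119 1824017/191119]
step 2: y = z − H·x̄ = [1015964/191119, 685552/191119]
step 2: S = H·P̄·Hᵀ + R = [14374536/191119 10073564/191119; 10073564/191119 8552204/191119]
step 2: K = P̄·Hᵀ·S⁻¹ = [-2518391/14033974 -3423353/14033974; 15856333/28067948 -11175021/28067948]
step 2: x' = x̄ + K·y = [6768525/7016987, 19971030/7016987]
step 2: P' = (I − K·H)·P̄ = [3423353/7016987 11175021/14033974; 11175021/14033974 60556417/28067948]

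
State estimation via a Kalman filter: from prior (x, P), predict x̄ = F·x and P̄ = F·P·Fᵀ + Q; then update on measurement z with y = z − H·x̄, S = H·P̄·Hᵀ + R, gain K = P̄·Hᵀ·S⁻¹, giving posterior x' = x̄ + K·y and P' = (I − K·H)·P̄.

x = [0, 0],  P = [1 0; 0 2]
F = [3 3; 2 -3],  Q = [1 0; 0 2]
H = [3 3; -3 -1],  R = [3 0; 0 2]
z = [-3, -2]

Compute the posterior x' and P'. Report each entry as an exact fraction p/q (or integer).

x' = [4776/3355, -7968/3355]
P' = [1876/3355 -2388/3355; -2388/3355 3984/3355]

x̄ = F·x = [0, 0]
P̄ = F·P·Fᵀ + Q = [28 -12; -12 24]
y = z − H·x̄ = [-3, -2]
S = H·P̄·Hᵀ + R = [255 -180; -180 206]
K = P̄·Hᵀ·S⁻¹ = [-512/3355 -324/671; 1596/3355 318/671]
x' = x̄ + K·y = [4776/3355, -7968/3355]
P' = (I − K·H)·P̄ = [1876/3355 -2388/3355; -2388/3355 3984/3355]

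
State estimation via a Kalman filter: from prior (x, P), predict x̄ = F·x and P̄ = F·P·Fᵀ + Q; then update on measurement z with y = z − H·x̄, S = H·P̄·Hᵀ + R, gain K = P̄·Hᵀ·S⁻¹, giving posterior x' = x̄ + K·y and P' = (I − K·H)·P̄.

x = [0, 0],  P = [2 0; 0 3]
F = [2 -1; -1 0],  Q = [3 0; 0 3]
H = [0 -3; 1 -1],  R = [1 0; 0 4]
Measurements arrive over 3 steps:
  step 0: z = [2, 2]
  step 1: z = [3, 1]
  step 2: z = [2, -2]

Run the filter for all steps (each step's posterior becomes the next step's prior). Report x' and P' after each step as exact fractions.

step 0: x' = [780/697, -462/697], P' = [2054/697 38/697; 38/697 74/697]
step 1: x' = [445657/508107, -486310/508107], P' = [1412321/508107 20785/508107; 20785/508107 53645/508107]
step 2: x' = [-361773159/355797983, -208847505/355797983], P' = [983825901/355797983 14602125/355797983; 14602125/355797983 37564121/355797983]

step 0: x̄ = F·x = [0, 0]
step 0: P̄ = F·P·Fᵀ + Q = [14 -4; -4 5]
step 0: y = z − H·x̄ = [2, 2]
step 0: S = H·P̄·Hᵀ + R = [46 27; 27 31]
step 0: K = P̄·Hᵀ·S⁻¹ = [-114/697 504/697; -222/697 -9/697]
step 0: x' = x̄ + K·y = [780/697, -462/697]
step 0: P' = (I − K·H)·P̄ = [2054/697 38/697; 38/697 74/697]
step 1: x̄ = F·x = [2022/697, -780/697]
step 1: P̄ = F·P·Fᵀ + Q = [10229/697 -4070/697; -4070/697 4145/697]
step 1: y = z − H·x̄ = [-249/697, -2105/697]
step 1: S = H·P̄·Hᵀ + R = [38002/697 24645/697; 24645/697 25302/697]
step 1: K = P̄·Hᵀ·S⁻¹ = [-20785/169369 347884/508107; -53645/169369 -8215/508107]
step 1: x' = x̄ + K·y = [445657/508107, -486310/508107]
step 1: P' = (I − K·H)·P̄ = [1412321/508107 20785/508107; 20785/508107 53645/508107]
step 2: x̄ = F·x = [459208/169369, -445657/508107]
step 2: P̄ = F·P·Fᵀ + Q = [2381370/169369 -934619/169369; -934619/169369 2936642/508107]
step 2: y = z − H·x̄ = [-106919/169369, -2839495/508107]
step 2: S = H·P̄·Hᵀ + R = [8979295/169369 5740499/169369; 5740499/169369 17720894/508107]
step 2: K = P̄·Hᵀ·S⁻¹ = [-43806375/355797983 242305944/355797983; -112692363/355797983 -5740499/355797983]
step 2: x' = x̄ + K·y = [-361773159/355797983, -208847505/355797983]
step 2: P' = (I − K·H)·P̄ = [983825901/355797983 14602125/355797983; 14602125/355797983 37564121/355797983]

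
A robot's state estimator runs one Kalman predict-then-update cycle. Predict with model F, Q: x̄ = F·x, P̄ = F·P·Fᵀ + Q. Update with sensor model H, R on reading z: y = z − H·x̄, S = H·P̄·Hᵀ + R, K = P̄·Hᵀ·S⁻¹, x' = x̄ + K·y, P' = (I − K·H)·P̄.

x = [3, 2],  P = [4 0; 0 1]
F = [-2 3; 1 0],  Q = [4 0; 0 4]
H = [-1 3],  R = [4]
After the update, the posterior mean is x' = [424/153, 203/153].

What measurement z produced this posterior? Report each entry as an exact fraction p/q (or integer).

x̄ = F·x = [0, 3]
P̄ = F·P·Fᵀ + Q = [29 -8; -8 8]
S = H·P̄·Hᵀ + R = [153]
K = P̄·Hᵀ·S⁻¹ = [-53/153; 32/153]
x' − x̄ = [424/153, -256/153] = K·y
y = (KᵀK)⁻¹·Kᵀ·(x' − x̄) = [-8]
z = y + H·x̄ = [-8] + [9] = [1]

z = [1]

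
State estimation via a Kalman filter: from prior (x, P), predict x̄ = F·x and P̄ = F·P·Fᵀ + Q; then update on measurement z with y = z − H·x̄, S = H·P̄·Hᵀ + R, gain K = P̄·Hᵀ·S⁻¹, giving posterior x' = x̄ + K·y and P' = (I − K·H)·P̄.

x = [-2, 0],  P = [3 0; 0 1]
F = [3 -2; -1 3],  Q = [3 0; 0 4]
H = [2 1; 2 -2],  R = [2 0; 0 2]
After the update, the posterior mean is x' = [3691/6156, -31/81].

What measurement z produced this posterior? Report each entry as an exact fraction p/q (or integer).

z = [1, 2]

x̄ = F·x = [-6, 2]
P̄ = F·P·Fᵀ + Q = [34 -15; -15 16]
S = H·P̄·Hᵀ + R = [94 134; 134 322]
K = P̄·Hᵀ·S⁻¹ = [1967/6156 1055/6156; 25/81 -26/81]
x' − x̄ = [40627/6156, -193/81] = K·y
y = (KᵀK)⁻¹·Kᵀ·(x' − x̄) = [11, 18]
z = y + H·x̄ = [11, 18] + [-10, -16] = [1, 2]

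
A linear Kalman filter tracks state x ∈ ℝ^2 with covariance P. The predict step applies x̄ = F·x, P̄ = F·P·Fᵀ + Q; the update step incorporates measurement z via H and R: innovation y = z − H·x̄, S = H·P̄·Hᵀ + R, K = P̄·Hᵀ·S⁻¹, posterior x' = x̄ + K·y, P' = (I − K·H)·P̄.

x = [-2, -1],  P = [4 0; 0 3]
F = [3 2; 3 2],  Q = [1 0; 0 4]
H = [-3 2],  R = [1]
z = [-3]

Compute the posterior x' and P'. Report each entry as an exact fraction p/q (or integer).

x' = [-31/74, -76/37]
P' = [1025/74 756/37; 756/37 1124/37]

x̄ = F·x = [-8, -8]
P̄ = F·P·Fᵀ + Q = [49 48; 48 52]
y = z − H·x̄ = [-11]
S = H·P̄·Hᵀ + R = [74]
K = P̄·Hᵀ·S⁻¹ = [-51/74; -20/37]
x' = x̄ + K·y = [-31/74, -76/37]
P' = (I − K·H)·P̄ = [1025/74 756/37; 756/37 1124/37]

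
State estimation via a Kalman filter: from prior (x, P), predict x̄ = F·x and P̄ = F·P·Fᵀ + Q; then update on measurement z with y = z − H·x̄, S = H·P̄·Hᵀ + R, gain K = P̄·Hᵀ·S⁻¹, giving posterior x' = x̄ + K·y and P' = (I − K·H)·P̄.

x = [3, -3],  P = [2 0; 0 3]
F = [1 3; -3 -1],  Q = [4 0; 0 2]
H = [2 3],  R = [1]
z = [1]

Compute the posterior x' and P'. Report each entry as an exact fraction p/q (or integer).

x̄ = F·x = [-6, -6]
P̄ = F·P·Fᵀ + Q = [33 -15; -15 23]
y = z − H·x̄ = [31]
S = H·P̄·Hᵀ + R = [160]
K = P̄·Hᵀ·S⁻¹ = [21/160; 39/160]
x' = x̄ + K·y = [-309/160, 249/160]
P' = (I − K·H)·P̄ = [4839/160 -3219/160; -3219/160 2159/160]

x' = [-309/160, 249/160]
P' = [4839/160 -3219/160; -3219/160 2159/160]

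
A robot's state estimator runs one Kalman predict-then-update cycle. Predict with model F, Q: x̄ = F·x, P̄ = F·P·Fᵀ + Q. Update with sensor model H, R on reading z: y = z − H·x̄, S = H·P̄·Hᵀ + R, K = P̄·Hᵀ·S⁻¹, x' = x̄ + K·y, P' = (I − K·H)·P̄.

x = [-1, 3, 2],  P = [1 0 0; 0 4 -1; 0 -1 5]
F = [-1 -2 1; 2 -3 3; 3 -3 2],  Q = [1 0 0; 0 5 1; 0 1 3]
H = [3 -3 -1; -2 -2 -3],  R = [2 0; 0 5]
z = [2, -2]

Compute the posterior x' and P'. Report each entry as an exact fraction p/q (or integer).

x' = [691737/379321, 683395/379321, -689144/379321]
P' = [416842/379321 546976/379321 -535412/379321; 546976/379321 863320/379321 -859204/379321; -535412/379321 -859204/379321 1012924/379321]

x̄ = F·x = [-3, -5, -8]
P̄ = F·P·Fᵀ + Q = [27 46 38; 46 108 88; 38 88 80]
y = z − H·x̄ = [-12, -42]
S = H·P̄·Hᵀ + R = [769 1428; 1428 3145]
K = P̄·Hᵀ·S⁻¹ = [4265/22313 -64280/379321; -2642/22313 -48596/379321; -1222/22313 -49908/379321]
x' = x̄ + K·y = [691737/379321, 683395/379321, -689144/379321]
P' = (I − K·H)·P̄ = [416842/379321 546976/379321 -535412/379321; 546976/379321 863320/379321 -859204/379321; -535412/379321 -859204/379321 1012924/379321]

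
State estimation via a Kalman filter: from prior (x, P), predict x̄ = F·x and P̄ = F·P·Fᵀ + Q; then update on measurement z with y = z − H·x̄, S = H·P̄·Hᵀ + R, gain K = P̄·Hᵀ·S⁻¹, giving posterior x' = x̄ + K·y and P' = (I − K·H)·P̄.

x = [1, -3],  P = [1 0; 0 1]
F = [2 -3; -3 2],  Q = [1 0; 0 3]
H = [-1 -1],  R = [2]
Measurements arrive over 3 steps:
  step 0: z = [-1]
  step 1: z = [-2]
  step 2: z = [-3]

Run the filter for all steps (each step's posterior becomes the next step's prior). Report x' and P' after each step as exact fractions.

step 0: x̄ = F·x = [11, -9]
step 0: P̄ = F·P·Fᵀ + Q = [14 -12; -12 16]
step 0: y = z − H·x̄ = [1]
step 0: S = H·P̄·Hᵀ + R = [8]
step 0: K = P̄·Hᵀ·S⁻¹ = [-1/4; -1/2]
step 0: x' = x̄ + K·y = [43/4, -19/2]
step 0: P' = (I − K·H)·P̄ = [27/2 -13; -13 14]
step 1: x̄ = F·x = [50, -205/4]
step 1: P̄ = F·P·Fᵀ + Q = [337 -334; -334 673/2]
step 1: y = z − H·x̄ = [-13/4]
step 1: S = H·P̄·Hᵀ + R = [15/2]
step 1: K = P̄·Hᵀ·S⁻¹ = [-2/5; -1/3]
step 1: x' = x̄ + K·y = [513/10, -301/6]
step 1: P' = (I − K·H)·P̄ = [1679/5 -335; -335 1007/3]
step 2: x̄ = F·x = [2531/10, -7627/30]
step 2: P̄ = F·P·Fᵀ + Q = [41926/5 -41919/5; -41919/5 125818/15]
step 2: y = z − H·x̄ = [-62/15]
step 2: S = H·P̄·Hᵀ + R = [112/15]
step 2: K = P̄·Hᵀ·S⁻¹ = [-3/16; -61/112]
step 2: x' = x̄ + K·y = [2031/8, -14111/56]
step 2: P' = (I − K·H)·P̄ = [134159/16 -134153/16; -134153/16 939193/112]

step 0: x' = [43/4, -19/2], P' = [27/2 -13; -13 14]
step 1: x' = [513/10, -301/6], P' = [1679/5 -335; -335 1007/3]
step 2: x' = [2031/8, -14111/56], P' = [134159/16 -134153/16; -134153/16 939193/112]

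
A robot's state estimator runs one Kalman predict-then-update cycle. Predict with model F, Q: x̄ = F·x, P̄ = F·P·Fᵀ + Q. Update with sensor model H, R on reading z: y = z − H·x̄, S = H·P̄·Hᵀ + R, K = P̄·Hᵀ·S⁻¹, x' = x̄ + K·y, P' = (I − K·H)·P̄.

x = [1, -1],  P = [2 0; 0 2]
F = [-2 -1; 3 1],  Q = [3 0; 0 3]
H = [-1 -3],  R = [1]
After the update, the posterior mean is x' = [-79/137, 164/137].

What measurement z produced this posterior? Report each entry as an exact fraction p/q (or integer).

x̄ = F·x = [-1, 2]
P̄ = F·P·Fᵀ + Q = [13 -14; -14 23]
S = H·P̄·Hᵀ + R = [137]
K = P̄·Hᵀ·S⁻¹ = [29/137; -55/137]
x' − x̄ = [58/137, -110/137] = K·y
y = (KᵀK)⁻¹·Kᵀ·(x' − x̄) = [2]
z = y + H·x̄ = [2] + [-5] = [-3]

z = [-3]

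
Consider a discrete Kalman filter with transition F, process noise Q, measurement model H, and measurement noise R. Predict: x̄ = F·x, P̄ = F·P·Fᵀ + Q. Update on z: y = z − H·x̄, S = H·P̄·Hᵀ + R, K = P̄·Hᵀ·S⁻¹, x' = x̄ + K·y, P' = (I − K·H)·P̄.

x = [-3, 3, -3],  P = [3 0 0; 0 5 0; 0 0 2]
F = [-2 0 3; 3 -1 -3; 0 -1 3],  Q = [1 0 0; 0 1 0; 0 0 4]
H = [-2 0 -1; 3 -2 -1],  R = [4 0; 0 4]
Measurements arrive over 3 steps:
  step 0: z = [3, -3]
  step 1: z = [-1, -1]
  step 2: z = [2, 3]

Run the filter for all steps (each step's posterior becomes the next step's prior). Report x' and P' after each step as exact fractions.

step 0: x̄ = F·x = [-3, -3, -12]
step 0: P̄ = F·P·Fᵀ + Q = [31 -36 18; -36 51 -13; 18 -13 27]
step 0: y = z − H·x̄ = [-15, -12]
step 0: S = H·P̄·Hᵀ + R = [227 -347; -347 786]
step 0: K = P̄·Hᵀ·S⁻¹ = [-11871/58013 5609/58013; -1549/58013 -15224/58013; -31127/58013 -9830/58013]
step 0: x' = x̄ + K·y = [-63282/58013, 31884/58013, -111291/58013]
step 0: P' = (I − K·H)·P̄ = [24200/58013 25540/58013 -916/58013; 25540/58013 91200/58013 -44884/58013; -916/58013 -44884/58013 126340/58013]
step 1: x̄ = F·x = [-207309/58013, 112143/58013, -365757/58013]
step 1: P̄ = F·P·Fᵀ + Q = [1302865/58013 -1110268/58013 1328288/58013; -1110268/58013 1098017/58013 -1130724/58013; 1328288/58013 -1130724/58013 1729616/58013]
step 1: y = z − H·x̄ = [-838388/58013, 422443/58013]
step 1: S = H·P̄·Hᵀ + R = [12486280/58013 -14118382/58013; -14118382/58013 18910113/58013]
step 1: K = P̄·Hᵀ·S⁻¹ = [-28496154/158534533 18972907/158534533; 5631016/158534533 -32651050/158534533; -82632112/158534533 -23827432/158534533]
step 1: x' = x̄ + K·y = [-16545088/158534533, -12680703/158534533, 21149123/158534533]
step 1: P' = (I − K·H)·P̄ = [57896744/158534533 49803738/158534533 -1808872/158534533; 49803738/158534533 201073477/158534533 -122131540/158534533; -1808872/158534533 -122131540/158534533 334146192/158534533]
step 2: x̄ = F·x = [96537545/158534533, -100401930/158534533, 76128072/158534533]
step 2: P̄ = F·P·Fᵀ + Q = [3419143701/158534533 -2915827176/158534533 3484171056/158534533; -2915827176/158534533 2888942462/158534533 -2971933313/158534533; 3484171056/158534533 -2971933313/158534533 4575316577/158534533]
step 2: y = z − H·x̄ = [586272228/158534533, 61315176/158534533]
step 2: S = H·P̄·Hᵀ + R = [32822713737/158534533 -37030892015/158534533; -37030892015/158534533 49734684390/158534533]
step 2: K = P̄·Hᵀ·S⁻¹ = [-3094991601/17339097583 10450206159/86695487915; 12627809041/329442854077 -335638699196/1647214270385; -4649876371/8903860921 -6729304486/44519304605]
step 2: x' = x̄ + K·y = [-393682757/86695487915, -939521290782/1647214270385, -67202434452/44519304605]
step 2: P' = (I − K·H)·P̄ = [31291391748/86695487915 26378151042/86695487915 -18458148/2343121295; 26378151042/86695487915 2050517663297/1647214270385 -33916916768/44519304605; -18458148/2343121295 -33916916768/44519304605 93698937044/44519304605]

step 0: x' = [-63282/58013, 31884/58013, -111291/58013], P' = [24200/58013 25540/58013 -916/58013; 25540/58013 91200/58013 -44884/58013; -916/58013 -44884/58013 126340/58013]
step 1: x' = [-16545088/158534533, -12680703/158534533, 21149123/158534533], P' = [57896744/158534533 49803738/158534533 -1808872/158534533; 49803738/158534533 201073477/158534533 -122131540/158534533; -1808872/158534533 -122131540/158534533 334146192/158534533]
step 2: x' = [-393682757/86695487915, -939521290782/1647214270385, -67202434452/44519304605], P' = [31291391748/86695487915 26378151042/86695487915 -18458148/2343121295; 26378151042/86695487915 2050517663297/1647214270385 -33916916768/44519304605; -18458148/2343121295 -33916916768/44519304605 93698937044/44519304605]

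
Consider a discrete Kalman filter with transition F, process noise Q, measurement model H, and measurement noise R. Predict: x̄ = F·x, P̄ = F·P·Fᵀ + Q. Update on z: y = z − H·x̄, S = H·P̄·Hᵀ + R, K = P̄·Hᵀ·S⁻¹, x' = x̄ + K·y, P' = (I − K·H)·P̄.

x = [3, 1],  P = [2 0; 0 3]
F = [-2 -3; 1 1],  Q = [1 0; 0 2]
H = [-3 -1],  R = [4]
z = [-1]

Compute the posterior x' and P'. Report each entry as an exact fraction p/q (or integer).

x' = [-33/257, 260/257]
P' = [227/257 -301/257; -301/257 775/257]

x̄ = F·x = [-9, 4]
P̄ = F·P·Fᵀ + Q = [36 -13; -13 7]
y = z − H·x̄ = [-24]
S = H·P̄·Hᵀ + R = [257]
K = P̄·Hᵀ·S⁻¹ = [-95/257; 32/257]
x' = x̄ + K·y = [-33/257, 260/257]
P' = (I − K·H)·P̄ = [227/257 -301/257; -301/257 775/257]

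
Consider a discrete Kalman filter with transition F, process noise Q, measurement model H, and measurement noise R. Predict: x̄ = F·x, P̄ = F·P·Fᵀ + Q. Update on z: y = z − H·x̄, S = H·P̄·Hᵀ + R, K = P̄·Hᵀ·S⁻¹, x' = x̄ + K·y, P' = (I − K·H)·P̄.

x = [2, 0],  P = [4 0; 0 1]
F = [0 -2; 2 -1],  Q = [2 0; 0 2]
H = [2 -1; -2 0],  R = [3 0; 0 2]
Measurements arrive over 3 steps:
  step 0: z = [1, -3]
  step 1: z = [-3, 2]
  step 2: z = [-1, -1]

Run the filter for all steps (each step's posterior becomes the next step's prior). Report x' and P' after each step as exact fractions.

step 0: x̄ = F·x = [0, 4]
step 0: P̄ = F·P·Fᵀ + Q = [6 2; 2 19]
step 0: y = z − H·x̄ = [5, -3]
step 0: S = H·P̄·Hᵀ + R = [38 -20; -20 26]
step 0: K = P̄·Hᵀ·S⁻¹ = [5/147 -64/147; -235/294 -113/147]
step 0: x' = x̄ + K·y = [31/21, 97/42]
step 0: P' = (I − K·H)·P̄ = [64/147 113/147; 113/147 1157/294]
step 1: x̄ = F·x = [-97/21, 9/14]
step 1: P̄ = F·P·Fᵀ + Q = [2608/147 235/49; 235/49 451/98]
step 1: y = z − H·x̄ = [289/42, -152/21]
step 1: S = H·P̄·Hᵀ + R = [17459/294 -9022/147; -9022/147 10726/147]
step 1: K = P̄·Hᵀ·S⁻¹ = [694/6403 -2530/6403; -33017/83239 -2978/6403]
step 1: x' = x̄ + K·y = [-6488/6403, 106538/83239]
step 1: P' = (I − K·H)·P̄ = [2530/6403 2978/6403; 2978/6403 176479/83239]
step 2: x̄ = F·x = [-213076/83239, -275226/83239]
step 2: P̄ = F·P·Fᵀ + Q = [872394/83239 198102/83239; 198102/83239 319661/83239]
step 2: y = z − H·x̄ = [67687/83239, -509391/83239]
step 2: S = H·P̄·Hᵀ + R = [3266546/83239 -3093372/83239; -3093372/83239 3656054/83239]
step 2: K = P̄·Hᵀ·S⁻¹ = [773343/7129225 -2747976/7129225; -5680997/14258450 -3175923/7129225]
step 2: x' = x̄ + K·y = [-804037/7129225, -12893627/14258450]
step 2: P' = (I − K·H)·P̄ = [2747976/7129225 3175923/7129225; 3175923/7129225 29746683/14258450]

step 0: x' = [31/21, 97/42], P' = [64/147 113/147; 113/147 1157/294]
step 1: x' = [-6488/6403, 106538/83239], P' = [2530/6403 2978/6403; 2978/6403 176479/83239]
step 2: x' = [-804037/7129225, -12893627/14258450], P' = [2747976/7129225 3175923/7129225; 3175923/7129225 29746683/14258450]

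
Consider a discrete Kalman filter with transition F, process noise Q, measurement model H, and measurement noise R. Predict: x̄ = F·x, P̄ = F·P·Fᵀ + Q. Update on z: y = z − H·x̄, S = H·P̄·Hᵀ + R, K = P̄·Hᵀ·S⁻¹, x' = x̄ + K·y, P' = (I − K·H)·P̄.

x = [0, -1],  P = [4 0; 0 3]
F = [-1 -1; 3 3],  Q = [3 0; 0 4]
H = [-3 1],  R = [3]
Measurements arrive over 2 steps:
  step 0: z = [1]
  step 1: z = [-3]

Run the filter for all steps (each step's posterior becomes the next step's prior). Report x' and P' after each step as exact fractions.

step 0: x' = [-71/286, 2/11], P' = [259/286 24/11; 24/11 87/11]
step 1: x' = [4699/9088, -26055/18176], P' = [16769/18176 81723/36352; 81723/36352 593817/72704]

step 0: x̄ = F·x = [1, -3]
step 0: P̄ = F·P·Fᵀ + Q = [10 -21; -21 67]
step 0: y = z − H·x̄ = [7]
step 0: S = H·P̄·Hᵀ + R = [286]
step 0: K = P̄·Hᵀ·S⁻¹ = [-51/286; 5/11]
step 0: x' = x̄ + K·y = [-71/286, 2/11]
step 0: P' = (I − K·H)·P̄ = [259/286 24/11; 24/11 87/11]
step 1: x̄ = F·x = [19/286, -57/286]
step 1: P̄ = F·P·Fᵀ + Q = [4627/286 -11307/286; -11307/286 35065/286]
step 1: y = z − H·x̄ = [-372/143]
step 1: S = H·P̄·Hᵀ + R = [72704/143]
step 1: K = P̄·Hᵀ·S⁻¹ = [-6297/36352; 34493/72704]
step 1: x' = x̄ + K·y = [4699/9088, -26055/18176]
step 1: P' = (I − K·H)·P̄ = [16769/18176 81723/36352; 81723/36352 593817/72704]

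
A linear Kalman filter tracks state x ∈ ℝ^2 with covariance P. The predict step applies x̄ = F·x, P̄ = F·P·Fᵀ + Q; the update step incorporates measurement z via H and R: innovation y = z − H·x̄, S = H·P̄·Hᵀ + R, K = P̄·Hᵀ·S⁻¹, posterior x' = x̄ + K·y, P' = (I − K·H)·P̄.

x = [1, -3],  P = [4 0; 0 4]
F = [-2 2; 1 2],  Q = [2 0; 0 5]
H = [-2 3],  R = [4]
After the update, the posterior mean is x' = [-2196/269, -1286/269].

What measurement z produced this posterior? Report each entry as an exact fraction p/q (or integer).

x̄ = F·x = [-8, -5]
P̄ = F·P·Fᵀ + Q = [34 8; 8 25]
S = H·P̄·Hᵀ + R = [269]
K = P̄·Hᵀ·S⁻¹ = [-44/269; 59/269]
x' − x̄ = [-44/269, 59/269] = K·y
y = (KᵀK)⁻¹·Kᵀ·(x' − x̄) = [1]
z = y + H·x̄ = [1] + [1] = [2]

z = [2]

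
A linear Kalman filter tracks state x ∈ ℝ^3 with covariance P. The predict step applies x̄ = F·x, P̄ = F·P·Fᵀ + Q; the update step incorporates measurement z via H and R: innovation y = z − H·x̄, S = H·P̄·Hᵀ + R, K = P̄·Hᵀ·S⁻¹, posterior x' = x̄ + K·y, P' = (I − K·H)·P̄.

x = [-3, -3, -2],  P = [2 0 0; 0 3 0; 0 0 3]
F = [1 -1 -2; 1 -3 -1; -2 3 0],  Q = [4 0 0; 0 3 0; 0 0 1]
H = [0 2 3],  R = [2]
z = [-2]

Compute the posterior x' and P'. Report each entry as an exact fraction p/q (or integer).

x̄ = F·x = [4, 8, -3]
P̄ = F·P·Fᵀ + Q = [21 17 -13; 17 35 -31; -13 -31 36]
y = z − H·x̄ = [-9]
S = H·P̄·Hᵀ + R = [94]
K = P̄·Hᵀ·S⁻¹ = [-5/94; -23/94; 23/47]
x' = x̄ + K·y = [421/94, 959/94, -348/47]
P' = (I − K·H)·P̄ = [1949/94 1483/94 -496/47; 1483/94 2761/94 -928/47; -496/47 -928/47 634/47]

x' = [421/94, 959/94, -348/47]
P' = [1949/94 1483/94 -496/47; 1483/94 2761/94 -928/47; -496/47 -928/47 634/47]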